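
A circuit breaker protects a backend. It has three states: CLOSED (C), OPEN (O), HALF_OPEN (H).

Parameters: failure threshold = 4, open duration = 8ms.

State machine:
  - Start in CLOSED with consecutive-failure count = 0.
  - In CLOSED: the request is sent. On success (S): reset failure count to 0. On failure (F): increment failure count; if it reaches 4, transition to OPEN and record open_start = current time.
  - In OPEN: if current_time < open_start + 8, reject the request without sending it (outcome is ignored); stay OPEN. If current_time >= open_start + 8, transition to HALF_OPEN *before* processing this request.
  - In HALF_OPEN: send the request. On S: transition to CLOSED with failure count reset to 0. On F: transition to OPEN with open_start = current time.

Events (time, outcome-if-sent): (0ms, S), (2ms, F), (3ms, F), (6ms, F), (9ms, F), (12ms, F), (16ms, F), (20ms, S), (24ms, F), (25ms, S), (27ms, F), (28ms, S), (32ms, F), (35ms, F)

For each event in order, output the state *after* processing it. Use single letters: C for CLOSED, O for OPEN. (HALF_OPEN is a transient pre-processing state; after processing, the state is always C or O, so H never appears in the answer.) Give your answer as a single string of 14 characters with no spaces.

State after each event:
  event#1 t=0ms outcome=S: state=CLOSED
  event#2 t=2ms outcome=F: state=CLOSED
  event#3 t=3ms outcome=F: state=CLOSED
  event#4 t=6ms outcome=F: state=CLOSED
  event#5 t=9ms outcome=F: state=OPEN
  event#6 t=12ms outcome=F: state=OPEN
  event#7 t=16ms outcome=F: state=OPEN
  event#8 t=20ms outcome=S: state=CLOSED
  event#9 t=24ms outcome=F: state=CLOSED
  event#10 t=25ms outcome=S: state=CLOSED
  event#11 t=27ms outcome=F: state=CLOSED
  event#12 t=28ms outcome=S: state=CLOSED
  event#13 t=32ms outcome=F: state=CLOSED
  event#14 t=35ms outcome=F: state=CLOSED

Answer: CCCCOOOCCCCCCC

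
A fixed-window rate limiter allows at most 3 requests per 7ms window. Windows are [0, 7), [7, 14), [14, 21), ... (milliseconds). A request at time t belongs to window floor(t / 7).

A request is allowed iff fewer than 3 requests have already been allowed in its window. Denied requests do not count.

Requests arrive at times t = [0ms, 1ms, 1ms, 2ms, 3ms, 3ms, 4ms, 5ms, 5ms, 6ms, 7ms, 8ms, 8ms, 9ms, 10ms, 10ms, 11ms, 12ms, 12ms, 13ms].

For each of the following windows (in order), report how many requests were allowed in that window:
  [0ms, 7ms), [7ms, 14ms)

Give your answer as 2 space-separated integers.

Processing requests:
  req#1 t=0ms (window 0): ALLOW
  req#2 t=1ms (window 0): ALLOW
  req#3 t=1ms (window 0): ALLOW
  req#4 t=2ms (window 0): DENY
  req#5 t=3ms (window 0): DENY
  req#6 t=3ms (window 0): DENY
  req#7 t=4ms (window 0): DENY
  req#8 t=5ms (window 0): DENY
  req#9 t=5ms (window 0): DENY
  req#10 t=6ms (window 0): DENY
  req#11 t=7ms (window 1): ALLOW
  req#12 t=8ms (window 1): ALLOW
  req#13 t=8ms (window 1): ALLOW
  req#14 t=9ms (window 1): DENY
  req#15 t=10ms (window 1): DENY
  req#16 t=10ms (window 1): DENY
  req#17 t=11ms (window 1): DENY
  req#18 t=12ms (window 1): DENY
  req#19 t=12ms (window 1): DENY
  req#20 t=13ms (window 1): DENY

Allowed counts by window: 3 3

Answer: 3 3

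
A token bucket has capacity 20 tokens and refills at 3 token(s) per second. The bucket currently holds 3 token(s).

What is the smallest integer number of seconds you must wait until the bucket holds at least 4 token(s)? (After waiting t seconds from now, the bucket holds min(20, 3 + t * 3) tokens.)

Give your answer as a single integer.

Need 3 + t * 3 >= 4, so t >= 1/3.
Smallest integer t = ceil(1/3) = 1.

Answer: 1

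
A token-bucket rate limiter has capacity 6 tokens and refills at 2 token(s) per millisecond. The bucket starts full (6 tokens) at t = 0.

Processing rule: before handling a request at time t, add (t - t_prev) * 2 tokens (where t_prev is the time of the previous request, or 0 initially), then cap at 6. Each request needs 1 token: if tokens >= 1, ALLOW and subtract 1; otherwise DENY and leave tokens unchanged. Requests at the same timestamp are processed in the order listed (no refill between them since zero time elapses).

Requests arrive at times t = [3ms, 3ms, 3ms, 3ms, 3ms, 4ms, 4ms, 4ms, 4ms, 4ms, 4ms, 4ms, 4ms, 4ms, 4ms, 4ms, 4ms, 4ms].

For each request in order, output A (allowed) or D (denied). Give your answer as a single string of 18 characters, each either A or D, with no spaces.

Simulating step by step:
  req#1 t=3ms: ALLOW
  req#2 t=3ms: ALLOW
  req#3 t=3ms: ALLOW
  req#4 t=3ms: ALLOW
  req#5 t=3ms: ALLOW
  req#6 t=4ms: ALLOW
  req#7 t=4ms: ALLOW
  req#8 t=4ms: ALLOW
  req#9 t=4ms: DENY
  req#10 t=4ms: DENY
  req#11 t=4ms: DENY
  req#12 t=4ms: DENY
  req#13 t=4ms: DENY
  req#14 t=4ms: DENY
  req#15 t=4ms: DENY
  req#16 t=4ms: DENY
  req#17 t=4ms: DENY
  req#18 t=4ms: DENY

Answer: AAAAAAAADDDDDDDDDD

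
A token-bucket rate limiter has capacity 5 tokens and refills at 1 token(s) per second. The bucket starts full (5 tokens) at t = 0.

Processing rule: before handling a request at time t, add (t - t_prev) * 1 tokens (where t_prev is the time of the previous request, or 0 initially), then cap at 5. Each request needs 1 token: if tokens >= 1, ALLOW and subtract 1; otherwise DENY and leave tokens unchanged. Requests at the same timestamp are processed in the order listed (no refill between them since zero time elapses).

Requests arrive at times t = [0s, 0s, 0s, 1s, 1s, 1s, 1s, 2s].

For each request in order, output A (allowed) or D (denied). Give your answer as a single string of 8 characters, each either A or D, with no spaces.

Simulating step by step:
  req#1 t=0s: ALLOW
  req#2 t=0s: ALLOW
  req#3 t=0s: ALLOW
  req#4 t=1s: ALLOW
  req#5 t=1s: ALLOW
  req#6 t=1s: ALLOW
  req#7 t=1s: DENY
  req#8 t=2s: ALLOW

Answer: AAAAAADA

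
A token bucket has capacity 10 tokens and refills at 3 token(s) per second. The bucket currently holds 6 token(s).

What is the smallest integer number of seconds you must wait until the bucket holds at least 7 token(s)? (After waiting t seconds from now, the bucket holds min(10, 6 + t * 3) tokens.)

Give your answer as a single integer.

Answer: 1

Derivation:
Need 6 + t * 3 >= 7, so t >= 1/3.
Smallest integer t = ceil(1/3) = 1.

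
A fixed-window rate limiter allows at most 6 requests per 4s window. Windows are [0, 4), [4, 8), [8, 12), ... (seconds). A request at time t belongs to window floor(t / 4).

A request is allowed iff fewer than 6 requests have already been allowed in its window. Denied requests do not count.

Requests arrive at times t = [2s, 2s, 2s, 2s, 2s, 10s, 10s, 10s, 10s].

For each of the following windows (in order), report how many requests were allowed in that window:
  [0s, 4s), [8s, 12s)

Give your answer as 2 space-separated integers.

Answer: 5 4

Derivation:
Processing requests:
  req#1 t=2s (window 0): ALLOW
  req#2 t=2s (window 0): ALLOW
  req#3 t=2s (window 0): ALLOW
  req#4 t=2s (window 0): ALLOW
  req#5 t=2s (window 0): ALLOW
  req#6 t=10s (window 2): ALLOW
  req#7 t=10s (window 2): ALLOW
  req#8 t=10s (window 2): ALLOW
  req#9 t=10s (window 2): ALLOW

Allowed counts by window: 5 4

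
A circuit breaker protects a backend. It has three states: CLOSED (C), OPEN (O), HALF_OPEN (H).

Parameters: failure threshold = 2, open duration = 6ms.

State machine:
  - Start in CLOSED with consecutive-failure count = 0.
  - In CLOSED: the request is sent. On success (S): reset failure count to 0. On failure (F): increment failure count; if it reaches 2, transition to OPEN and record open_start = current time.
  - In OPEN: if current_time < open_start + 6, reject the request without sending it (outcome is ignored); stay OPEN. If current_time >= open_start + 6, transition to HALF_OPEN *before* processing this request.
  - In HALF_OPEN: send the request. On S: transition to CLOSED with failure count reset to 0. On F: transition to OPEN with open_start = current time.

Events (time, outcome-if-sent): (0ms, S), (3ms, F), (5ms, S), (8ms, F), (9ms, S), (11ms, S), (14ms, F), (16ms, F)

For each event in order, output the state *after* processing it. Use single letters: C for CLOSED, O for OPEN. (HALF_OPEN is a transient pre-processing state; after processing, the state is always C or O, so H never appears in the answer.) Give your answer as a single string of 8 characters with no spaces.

State after each event:
  event#1 t=0ms outcome=S: state=CLOSED
  event#2 t=3ms outcome=F: state=CLOSED
  event#3 t=5ms outcome=S: state=CLOSED
  event#4 t=8ms outcome=F: state=CLOSED
  event#5 t=9ms outcome=S: state=CLOSED
  event#6 t=11ms outcome=S: state=CLOSED
  event#7 t=14ms outcome=F: state=CLOSED
  event#8 t=16ms outcome=F: state=OPEN

Answer: CCCCCCCO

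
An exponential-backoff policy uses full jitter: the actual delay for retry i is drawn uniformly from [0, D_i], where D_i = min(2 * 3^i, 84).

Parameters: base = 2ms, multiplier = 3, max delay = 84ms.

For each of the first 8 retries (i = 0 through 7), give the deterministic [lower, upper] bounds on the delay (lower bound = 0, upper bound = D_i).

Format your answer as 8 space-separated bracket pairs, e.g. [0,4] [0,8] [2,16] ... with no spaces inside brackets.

Answer: [0,2] [0,6] [0,18] [0,54] [0,84] [0,84] [0,84] [0,84]

Derivation:
Computing bounds per retry:
  i=0: D_i=min(2*3^0,84)=2, bounds=[0,2]
  i=1: D_i=min(2*3^1,84)=6, bounds=[0,6]
  i=2: D_i=min(2*3^2,84)=18, bounds=[0,18]
  i=3: D_i=min(2*3^3,84)=54, bounds=[0,54]
  i=4: D_i=min(2*3^4,84)=84, bounds=[0,84]
  i=5: D_i=min(2*3^5,84)=84, bounds=[0,84]
  i=6: D_i=min(2*3^6,84)=84, bounds=[0,84]
  i=7: D_i=min(2*3^7,84)=84, bounds=[0,84]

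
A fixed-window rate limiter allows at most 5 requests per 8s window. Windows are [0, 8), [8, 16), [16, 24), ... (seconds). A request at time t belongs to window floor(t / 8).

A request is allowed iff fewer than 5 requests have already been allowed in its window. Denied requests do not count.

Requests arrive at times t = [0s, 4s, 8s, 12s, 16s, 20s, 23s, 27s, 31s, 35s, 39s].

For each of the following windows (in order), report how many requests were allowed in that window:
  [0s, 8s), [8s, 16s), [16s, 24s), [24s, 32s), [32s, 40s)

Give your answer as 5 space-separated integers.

Processing requests:
  req#1 t=0s (window 0): ALLOW
  req#2 t=4s (window 0): ALLOW
  req#3 t=8s (window 1): ALLOW
  req#4 t=12s (window 1): ALLOW
  req#5 t=16s (window 2): ALLOW
  req#6 t=20s (window 2): ALLOW
  req#7 t=23s (window 2): ALLOW
  req#8 t=27s (window 3): ALLOW
  req#9 t=31s (window 3): ALLOW
  req#10 t=35s (window 4): ALLOW
  req#11 t=39s (window 4): ALLOW

Allowed counts by window: 2 2 3 2 2

Answer: 2 2 3 2 2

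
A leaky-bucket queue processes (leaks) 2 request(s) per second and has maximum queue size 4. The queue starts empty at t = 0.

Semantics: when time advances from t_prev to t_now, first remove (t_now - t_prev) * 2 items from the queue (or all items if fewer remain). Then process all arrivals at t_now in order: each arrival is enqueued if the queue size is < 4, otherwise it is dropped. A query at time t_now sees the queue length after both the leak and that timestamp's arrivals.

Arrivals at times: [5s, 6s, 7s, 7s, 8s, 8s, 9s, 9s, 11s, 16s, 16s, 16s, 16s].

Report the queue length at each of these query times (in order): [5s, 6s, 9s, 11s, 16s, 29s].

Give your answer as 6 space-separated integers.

Queue lengths at query times:
  query t=5s: backlog = 1
  query t=6s: backlog = 1
  query t=9s: backlog = 2
  query t=11s: backlog = 1
  query t=16s: backlog = 4
  query t=29s: backlog = 0

Answer: 1 1 2 1 4 0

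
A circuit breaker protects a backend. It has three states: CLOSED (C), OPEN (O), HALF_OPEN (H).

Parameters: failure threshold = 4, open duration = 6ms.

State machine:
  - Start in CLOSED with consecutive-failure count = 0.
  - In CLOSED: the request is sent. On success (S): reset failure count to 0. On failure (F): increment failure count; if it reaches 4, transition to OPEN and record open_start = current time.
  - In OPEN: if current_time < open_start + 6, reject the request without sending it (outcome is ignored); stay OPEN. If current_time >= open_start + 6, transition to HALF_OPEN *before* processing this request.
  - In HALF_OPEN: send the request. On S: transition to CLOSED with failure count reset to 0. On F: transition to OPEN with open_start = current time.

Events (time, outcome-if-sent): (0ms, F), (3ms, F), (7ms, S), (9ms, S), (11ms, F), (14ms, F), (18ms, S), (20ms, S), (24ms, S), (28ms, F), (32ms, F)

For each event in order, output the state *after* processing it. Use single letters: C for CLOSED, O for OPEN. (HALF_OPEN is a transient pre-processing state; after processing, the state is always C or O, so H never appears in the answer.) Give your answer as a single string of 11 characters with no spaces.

State after each event:
  event#1 t=0ms outcome=F: state=CLOSED
  event#2 t=3ms outcome=F: state=CLOSED
  event#3 t=7ms outcome=S: state=CLOSED
  event#4 t=9ms outcome=S: state=CLOSED
  event#5 t=11ms outcome=F: state=CLOSED
  event#6 t=14ms outcome=F: state=CLOSED
  event#7 t=18ms outcome=S: state=CLOSED
  event#8 t=20ms outcome=S: state=CLOSED
  event#9 t=24ms outcome=S: state=CLOSED
  event#10 t=28ms outcome=F: state=CLOSED
  event#11 t=32ms outcome=F: state=CLOSED

Answer: CCCCCCCCCCC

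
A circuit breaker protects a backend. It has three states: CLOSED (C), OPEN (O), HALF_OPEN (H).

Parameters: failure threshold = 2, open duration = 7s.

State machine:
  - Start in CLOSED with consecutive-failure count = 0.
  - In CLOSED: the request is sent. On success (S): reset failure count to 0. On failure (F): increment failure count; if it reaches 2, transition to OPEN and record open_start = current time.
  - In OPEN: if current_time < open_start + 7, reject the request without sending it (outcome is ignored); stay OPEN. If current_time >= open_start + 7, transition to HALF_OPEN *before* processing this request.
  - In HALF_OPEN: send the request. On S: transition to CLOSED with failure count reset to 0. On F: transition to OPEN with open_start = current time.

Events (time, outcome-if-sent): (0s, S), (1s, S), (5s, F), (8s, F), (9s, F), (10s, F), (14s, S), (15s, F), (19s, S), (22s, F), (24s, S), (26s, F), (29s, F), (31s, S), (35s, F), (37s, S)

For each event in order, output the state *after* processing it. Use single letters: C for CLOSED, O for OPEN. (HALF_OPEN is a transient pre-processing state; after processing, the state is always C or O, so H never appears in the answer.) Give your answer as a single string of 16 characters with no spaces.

Answer: CCCOOOOOOOOOOOOC

Derivation:
State after each event:
  event#1 t=0s outcome=S: state=CLOSED
  event#2 t=1s outcome=S: state=CLOSED
  event#3 t=5s outcome=F: state=CLOSED
  event#4 t=8s outcome=F: state=OPEN
  event#5 t=9s outcome=F: state=OPEN
  event#6 t=10s outcome=F: state=OPEN
  event#7 t=14s outcome=S: state=OPEN
  event#8 t=15s outcome=F: state=OPEN
  event#9 t=19s outcome=S: state=OPEN
  event#10 t=22s outcome=F: state=OPEN
  event#11 t=24s outcome=S: state=OPEN
  event#12 t=26s outcome=F: state=OPEN
  event#13 t=29s outcome=F: state=OPEN
  event#14 t=31s outcome=S: state=OPEN
  event#15 t=35s outcome=F: state=OPEN
  event#16 t=37s outcome=S: state=CLOSED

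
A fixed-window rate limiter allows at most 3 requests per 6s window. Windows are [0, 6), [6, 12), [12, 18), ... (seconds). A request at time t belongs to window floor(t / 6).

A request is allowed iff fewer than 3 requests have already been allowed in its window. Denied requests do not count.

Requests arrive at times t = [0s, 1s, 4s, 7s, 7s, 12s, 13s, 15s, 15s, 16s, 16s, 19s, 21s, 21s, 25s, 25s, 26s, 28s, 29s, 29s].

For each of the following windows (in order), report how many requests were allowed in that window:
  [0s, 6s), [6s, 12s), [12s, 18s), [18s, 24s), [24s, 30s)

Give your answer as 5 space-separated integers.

Answer: 3 2 3 3 3

Derivation:
Processing requests:
  req#1 t=0s (window 0): ALLOW
  req#2 t=1s (window 0): ALLOW
  req#3 t=4s (window 0): ALLOW
  req#4 t=7s (window 1): ALLOW
  req#5 t=7s (window 1): ALLOW
  req#6 t=12s (window 2): ALLOW
  req#7 t=13s (window 2): ALLOW
  req#8 t=15s (window 2): ALLOW
  req#9 t=15s (window 2): DENY
  req#10 t=16s (window 2): DENY
  req#11 t=16s (window 2): DENY
  req#12 t=19s (window 3): ALLOW
  req#13 t=21s (window 3): ALLOW
  req#14 t=21s (window 3): ALLOW
  req#15 t=25s (window 4): ALLOW
  req#16 t=25s (window 4): ALLOW
  req#17 t=26s (window 4): ALLOW
  req#18 t=28s (window 4): DENY
  req#19 t=29s (window 4): DENY
  req#20 t=29s (window 4): DENY

Allowed counts by window: 3 2 3 3 3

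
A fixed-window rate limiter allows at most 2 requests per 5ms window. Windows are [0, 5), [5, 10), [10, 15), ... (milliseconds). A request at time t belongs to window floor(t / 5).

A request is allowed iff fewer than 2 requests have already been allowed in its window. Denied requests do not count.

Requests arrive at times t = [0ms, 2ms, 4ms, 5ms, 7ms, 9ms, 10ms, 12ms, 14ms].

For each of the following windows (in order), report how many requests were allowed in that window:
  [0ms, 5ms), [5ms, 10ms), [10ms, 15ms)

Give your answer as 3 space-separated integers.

Answer: 2 2 2

Derivation:
Processing requests:
  req#1 t=0ms (window 0): ALLOW
  req#2 t=2ms (window 0): ALLOW
  req#3 t=4ms (window 0): DENY
  req#4 t=5ms (window 1): ALLOW
  req#5 t=7ms (window 1): ALLOW
  req#6 t=9ms (window 1): DENY
  req#7 t=10ms (window 2): ALLOW
  req#8 t=12ms (window 2): ALLOW
  req#9 t=14ms (window 2): DENY

Allowed counts by window: 2 2 2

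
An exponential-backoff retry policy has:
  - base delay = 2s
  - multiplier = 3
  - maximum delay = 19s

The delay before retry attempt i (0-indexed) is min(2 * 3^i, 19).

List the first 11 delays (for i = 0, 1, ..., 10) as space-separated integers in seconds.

Answer: 2 6 18 19 19 19 19 19 19 19 19

Derivation:
Computing each delay:
  i=0: min(2*3^0, 19) = 2
  i=1: min(2*3^1, 19) = 6
  i=2: min(2*3^2, 19) = 18
  i=3: min(2*3^3, 19) = 19
  i=4: min(2*3^4, 19) = 19
  i=5: min(2*3^5, 19) = 19
  i=6: min(2*3^6, 19) = 19
  i=7: min(2*3^7, 19) = 19
  i=8: min(2*3^8, 19) = 19
  i=9: min(2*3^9, 19) = 19
  i=10: min(2*3^10, 19) = 19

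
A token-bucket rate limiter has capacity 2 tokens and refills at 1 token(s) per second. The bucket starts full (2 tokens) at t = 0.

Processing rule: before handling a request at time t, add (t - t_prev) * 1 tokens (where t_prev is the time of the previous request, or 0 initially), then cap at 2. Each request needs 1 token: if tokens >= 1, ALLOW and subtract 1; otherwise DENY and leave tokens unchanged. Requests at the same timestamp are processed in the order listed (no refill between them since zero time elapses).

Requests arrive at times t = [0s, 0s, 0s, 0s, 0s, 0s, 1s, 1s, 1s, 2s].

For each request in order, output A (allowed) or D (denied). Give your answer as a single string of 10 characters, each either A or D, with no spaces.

Answer: AADDDDADDA

Derivation:
Simulating step by step:
  req#1 t=0s: ALLOW
  req#2 t=0s: ALLOW
  req#3 t=0s: DENY
  req#4 t=0s: DENY
  req#5 t=0s: DENY
  req#6 t=0s: DENY
  req#7 t=1s: ALLOW
  req#8 t=1s: DENY
  req#9 t=1s: DENY
  req#10 t=2s: ALLOW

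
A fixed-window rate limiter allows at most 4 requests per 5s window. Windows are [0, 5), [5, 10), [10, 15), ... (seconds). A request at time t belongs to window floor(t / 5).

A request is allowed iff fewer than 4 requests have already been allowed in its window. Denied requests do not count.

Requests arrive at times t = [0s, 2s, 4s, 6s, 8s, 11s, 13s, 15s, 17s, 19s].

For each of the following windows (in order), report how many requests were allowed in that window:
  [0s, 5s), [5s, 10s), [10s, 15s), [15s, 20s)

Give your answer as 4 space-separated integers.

Processing requests:
  req#1 t=0s (window 0): ALLOW
  req#2 t=2s (window 0): ALLOW
  req#3 t=4s (window 0): ALLOW
  req#4 t=6s (window 1): ALLOW
  req#5 t=8s (window 1): ALLOW
  req#6 t=11s (window 2): ALLOW
  req#7 t=13s (window 2): ALLOW
  req#8 t=15s (window 3): ALLOW
  req#9 t=17s (window 3): ALLOW
  req#10 t=19s (window 3): ALLOW

Allowed counts by window: 3 2 2 3

Answer: 3 2 2 3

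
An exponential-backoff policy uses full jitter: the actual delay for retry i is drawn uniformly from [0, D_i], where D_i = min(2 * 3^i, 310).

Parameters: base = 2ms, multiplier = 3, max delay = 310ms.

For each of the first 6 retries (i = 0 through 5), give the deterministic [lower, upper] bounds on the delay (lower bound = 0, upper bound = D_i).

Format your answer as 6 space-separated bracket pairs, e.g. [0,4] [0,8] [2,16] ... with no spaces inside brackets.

Computing bounds per retry:
  i=0: D_i=min(2*3^0,310)=2, bounds=[0,2]
  i=1: D_i=min(2*3^1,310)=6, bounds=[0,6]
  i=2: D_i=min(2*3^2,310)=18, bounds=[0,18]
  i=3: D_i=min(2*3^3,310)=54, bounds=[0,54]
  i=4: D_i=min(2*3^4,310)=162, bounds=[0,162]
  i=5: D_i=min(2*3^5,310)=310, bounds=[0,310]

Answer: [0,2] [0,6] [0,18] [0,54] [0,162] [0,310]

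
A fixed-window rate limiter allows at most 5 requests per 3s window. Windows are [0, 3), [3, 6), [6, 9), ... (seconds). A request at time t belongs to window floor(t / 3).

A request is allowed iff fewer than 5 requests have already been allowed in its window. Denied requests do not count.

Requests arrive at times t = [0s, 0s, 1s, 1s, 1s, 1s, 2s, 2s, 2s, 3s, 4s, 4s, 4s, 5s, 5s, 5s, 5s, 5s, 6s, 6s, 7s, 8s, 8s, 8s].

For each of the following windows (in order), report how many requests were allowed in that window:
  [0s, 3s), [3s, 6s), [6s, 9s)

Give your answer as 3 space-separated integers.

Answer: 5 5 5

Derivation:
Processing requests:
  req#1 t=0s (window 0): ALLOW
  req#2 t=0s (window 0): ALLOW
  req#3 t=1s (window 0): ALLOW
  req#4 t=1s (window 0): ALLOW
  req#5 t=1s (window 0): ALLOW
  req#6 t=1s (window 0): DENY
  req#7 t=2s (window 0): DENY
  req#8 t=2s (window 0): DENY
  req#9 t=2s (window 0): DENY
  req#10 t=3s (window 1): ALLOW
  req#11 t=4s (window 1): ALLOW
  req#12 t=4s (window 1): ALLOW
  req#13 t=4s (window 1): ALLOW
  req#14 t=5s (window 1): ALLOW
  req#15 t=5s (window 1): DENY
  req#16 t=5s (window 1): DENY
  req#17 t=5s (window 1): DENY
  req#18 t=5s (window 1): DENY
  req#19 t=6s (window 2): ALLOW
  req#20 t=6s (window 2): ALLOW
  req#21 t=7s (window 2): ALLOW
  req#22 t=8s (window 2): ALLOW
  req#23 t=8s (window 2): ALLOW
  req#24 t=8s (window 2): DENY

Allowed counts by window: 5 5 5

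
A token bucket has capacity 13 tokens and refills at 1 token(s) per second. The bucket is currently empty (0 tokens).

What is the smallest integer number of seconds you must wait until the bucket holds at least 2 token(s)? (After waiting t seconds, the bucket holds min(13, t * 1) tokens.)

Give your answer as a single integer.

Answer: 2

Derivation:
Need t * 1 >= 2, so t >= 2/1.
Smallest integer t = ceil(2/1) = 2.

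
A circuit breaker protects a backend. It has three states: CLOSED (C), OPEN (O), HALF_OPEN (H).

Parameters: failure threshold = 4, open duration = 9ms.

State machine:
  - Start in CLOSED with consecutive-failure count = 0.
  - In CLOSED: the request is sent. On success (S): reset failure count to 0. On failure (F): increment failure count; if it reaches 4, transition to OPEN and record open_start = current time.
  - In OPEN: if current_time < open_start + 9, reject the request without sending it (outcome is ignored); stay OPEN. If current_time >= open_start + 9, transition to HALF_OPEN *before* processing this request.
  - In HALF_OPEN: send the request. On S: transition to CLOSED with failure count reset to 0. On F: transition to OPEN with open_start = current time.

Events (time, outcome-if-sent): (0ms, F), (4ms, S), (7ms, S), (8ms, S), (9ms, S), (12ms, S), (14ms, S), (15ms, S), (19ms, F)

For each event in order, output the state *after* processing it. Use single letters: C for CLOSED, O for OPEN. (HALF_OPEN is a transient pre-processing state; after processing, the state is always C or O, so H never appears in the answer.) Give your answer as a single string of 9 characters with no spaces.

State after each event:
  event#1 t=0ms outcome=F: state=CLOSED
  event#2 t=4ms outcome=S: state=CLOSED
  event#3 t=7ms outcome=S: state=CLOSED
  event#4 t=8ms outcome=S: state=CLOSED
  event#5 t=9ms outcome=S: state=CLOSED
  event#6 t=12ms outcome=S: state=CLOSED
  event#7 t=14ms outcome=S: state=CLOSED
  event#8 t=15ms outcome=S: state=CLOSED
  event#9 t=19ms outcome=F: state=CLOSED

Answer: CCCCCCCCC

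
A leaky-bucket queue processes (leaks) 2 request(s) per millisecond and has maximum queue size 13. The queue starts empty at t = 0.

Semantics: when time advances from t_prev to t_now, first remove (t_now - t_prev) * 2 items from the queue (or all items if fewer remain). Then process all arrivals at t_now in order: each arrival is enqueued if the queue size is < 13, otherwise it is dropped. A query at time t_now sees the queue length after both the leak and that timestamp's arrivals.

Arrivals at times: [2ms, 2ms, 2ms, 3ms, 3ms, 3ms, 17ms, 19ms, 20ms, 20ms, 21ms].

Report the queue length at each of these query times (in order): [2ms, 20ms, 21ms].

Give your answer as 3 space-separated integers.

Queue lengths at query times:
  query t=2ms: backlog = 3
  query t=20ms: backlog = 2
  query t=21ms: backlog = 1

Answer: 3 2 1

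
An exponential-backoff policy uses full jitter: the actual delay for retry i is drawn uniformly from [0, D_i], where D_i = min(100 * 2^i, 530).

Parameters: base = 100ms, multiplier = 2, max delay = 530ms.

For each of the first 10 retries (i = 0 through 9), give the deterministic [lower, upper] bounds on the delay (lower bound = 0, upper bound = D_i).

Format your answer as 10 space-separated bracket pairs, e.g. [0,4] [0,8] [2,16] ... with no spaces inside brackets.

Answer: [0,100] [0,200] [0,400] [0,530] [0,530] [0,530] [0,530] [0,530] [0,530] [0,530]

Derivation:
Computing bounds per retry:
  i=0: D_i=min(100*2^0,530)=100, bounds=[0,100]
  i=1: D_i=min(100*2^1,530)=200, bounds=[0,200]
  i=2: D_i=min(100*2^2,530)=400, bounds=[0,400]
  i=3: D_i=min(100*2^3,530)=530, bounds=[0,530]
  i=4: D_i=min(100*2^4,530)=530, bounds=[0,530]
  i=5: D_i=min(100*2^5,530)=530, bounds=[0,530]
  i=6: D_i=min(100*2^6,530)=530, bounds=[0,530]
  i=7: D_i=min(100*2^7,530)=530, bounds=[0,530]
  i=8: D_i=min(100*2^8,530)=530, bounds=[0,530]
  i=9: D_i=min(100*2^9,530)=530, bounds=[0,530]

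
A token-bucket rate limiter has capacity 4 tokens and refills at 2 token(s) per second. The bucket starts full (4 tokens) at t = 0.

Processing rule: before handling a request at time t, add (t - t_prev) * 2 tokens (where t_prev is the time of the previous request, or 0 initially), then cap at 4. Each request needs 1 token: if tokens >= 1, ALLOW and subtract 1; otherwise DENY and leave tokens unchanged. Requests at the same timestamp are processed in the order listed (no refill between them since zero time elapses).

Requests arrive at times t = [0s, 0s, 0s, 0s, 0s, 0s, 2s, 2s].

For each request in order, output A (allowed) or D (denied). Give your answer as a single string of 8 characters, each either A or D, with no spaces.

Answer: AAAADDAA

Derivation:
Simulating step by step:
  req#1 t=0s: ALLOW
  req#2 t=0s: ALLOW
  req#3 t=0s: ALLOW
  req#4 t=0s: ALLOW
  req#5 t=0s: DENY
  req#6 t=0s: DENY
  req#7 t=2s: ALLOW
  req#8 t=2s: ALLOW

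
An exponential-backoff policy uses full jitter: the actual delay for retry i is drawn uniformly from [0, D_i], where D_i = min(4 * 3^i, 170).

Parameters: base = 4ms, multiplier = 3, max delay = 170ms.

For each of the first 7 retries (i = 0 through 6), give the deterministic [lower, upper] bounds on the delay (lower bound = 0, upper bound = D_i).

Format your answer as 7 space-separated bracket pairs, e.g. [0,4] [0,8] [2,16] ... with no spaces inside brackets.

Answer: [0,4] [0,12] [0,36] [0,108] [0,170] [0,170] [0,170]

Derivation:
Computing bounds per retry:
  i=0: D_i=min(4*3^0,170)=4, bounds=[0,4]
  i=1: D_i=min(4*3^1,170)=12, bounds=[0,12]
  i=2: D_i=min(4*3^2,170)=36, bounds=[0,36]
  i=3: D_i=min(4*3^3,170)=108, bounds=[0,108]
  i=4: D_i=min(4*3^4,170)=170, bounds=[0,170]
  i=5: D_i=min(4*3^5,170)=170, bounds=[0,170]
  i=6: D_i=min(4*3^6,170)=170, bounds=[0,170]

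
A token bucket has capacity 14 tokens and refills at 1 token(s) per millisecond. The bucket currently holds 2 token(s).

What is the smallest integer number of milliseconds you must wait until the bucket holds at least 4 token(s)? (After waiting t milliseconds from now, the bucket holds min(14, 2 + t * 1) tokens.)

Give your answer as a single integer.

Need 2 + t * 1 >= 4, so t >= 2/1.
Smallest integer t = ceil(2/1) = 2.

Answer: 2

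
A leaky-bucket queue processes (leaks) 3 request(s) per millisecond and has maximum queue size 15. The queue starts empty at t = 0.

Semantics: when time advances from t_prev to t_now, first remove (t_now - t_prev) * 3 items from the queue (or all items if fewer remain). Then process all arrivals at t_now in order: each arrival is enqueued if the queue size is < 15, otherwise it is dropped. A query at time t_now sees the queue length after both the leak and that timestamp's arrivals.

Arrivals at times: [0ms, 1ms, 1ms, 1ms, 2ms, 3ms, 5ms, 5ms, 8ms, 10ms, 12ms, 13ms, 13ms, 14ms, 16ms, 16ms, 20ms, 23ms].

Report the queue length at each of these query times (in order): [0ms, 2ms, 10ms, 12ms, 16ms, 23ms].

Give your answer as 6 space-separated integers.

Queue lengths at query times:
  query t=0ms: backlog = 1
  query t=2ms: backlog = 1
  query t=10ms: backlog = 1
  query t=12ms: backlog = 1
  query t=16ms: backlog = 2
  query t=23ms: backlog = 1

Answer: 1 1 1 1 2 1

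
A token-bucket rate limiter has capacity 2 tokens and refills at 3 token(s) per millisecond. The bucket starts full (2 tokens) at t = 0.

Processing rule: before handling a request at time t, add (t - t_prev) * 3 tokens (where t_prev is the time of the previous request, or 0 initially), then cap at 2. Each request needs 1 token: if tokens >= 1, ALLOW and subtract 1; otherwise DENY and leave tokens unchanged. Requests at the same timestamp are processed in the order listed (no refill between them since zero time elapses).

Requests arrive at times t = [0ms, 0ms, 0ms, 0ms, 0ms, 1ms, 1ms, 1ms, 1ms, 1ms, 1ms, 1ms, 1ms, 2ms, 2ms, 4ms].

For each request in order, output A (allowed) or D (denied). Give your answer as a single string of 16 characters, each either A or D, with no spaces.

Simulating step by step:
  req#1 t=0ms: ALLOW
  req#2 t=0ms: ALLOW
  req#3 t=0ms: DENY
  req#4 t=0ms: DENY
  req#5 t=0ms: DENY
  req#6 t=1ms: ALLOW
  req#7 t=1ms: ALLOW
  req#8 t=1ms: DENY
  req#9 t=1ms: DENY
  req#10 t=1ms: DENY
  req#11 t=1ms: DENY
  req#12 t=1ms: DENY
  req#13 t=1ms: DENY
  req#14 t=2ms: ALLOW
  req#15 t=2ms: ALLOW
  req#16 t=4ms: ALLOW

Answer: AADDDAADDDDDDAAA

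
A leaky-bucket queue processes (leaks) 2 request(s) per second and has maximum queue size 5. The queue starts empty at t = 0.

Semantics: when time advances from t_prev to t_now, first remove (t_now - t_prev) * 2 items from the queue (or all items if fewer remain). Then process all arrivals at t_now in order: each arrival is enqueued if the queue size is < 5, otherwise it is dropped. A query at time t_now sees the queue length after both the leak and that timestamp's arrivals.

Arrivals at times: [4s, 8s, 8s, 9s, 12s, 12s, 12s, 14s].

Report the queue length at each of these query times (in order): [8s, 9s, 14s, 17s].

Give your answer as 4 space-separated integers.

Queue lengths at query times:
  query t=8s: backlog = 2
  query t=9s: backlog = 1
  query t=14s: backlog = 1
  query t=17s: backlog = 0

Answer: 2 1 1 0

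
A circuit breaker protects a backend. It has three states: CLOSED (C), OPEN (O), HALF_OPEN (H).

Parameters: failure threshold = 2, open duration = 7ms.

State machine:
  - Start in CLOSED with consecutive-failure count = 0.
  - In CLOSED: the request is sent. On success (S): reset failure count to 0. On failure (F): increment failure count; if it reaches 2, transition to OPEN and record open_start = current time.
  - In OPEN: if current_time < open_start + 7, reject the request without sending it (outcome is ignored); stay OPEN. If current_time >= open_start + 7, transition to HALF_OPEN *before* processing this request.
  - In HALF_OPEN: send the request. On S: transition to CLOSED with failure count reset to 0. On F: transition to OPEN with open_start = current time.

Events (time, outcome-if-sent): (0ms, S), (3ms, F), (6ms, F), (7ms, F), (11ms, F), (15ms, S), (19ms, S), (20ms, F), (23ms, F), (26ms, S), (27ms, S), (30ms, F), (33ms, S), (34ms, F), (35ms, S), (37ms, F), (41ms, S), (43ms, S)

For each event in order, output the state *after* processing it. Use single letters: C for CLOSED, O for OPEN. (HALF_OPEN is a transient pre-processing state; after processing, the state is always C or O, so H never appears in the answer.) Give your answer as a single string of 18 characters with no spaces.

State after each event:
  event#1 t=0ms outcome=S: state=CLOSED
  event#2 t=3ms outcome=F: state=CLOSED
  event#3 t=6ms outcome=F: state=OPEN
  event#4 t=7ms outcome=F: state=OPEN
  event#5 t=11ms outcome=F: state=OPEN
  event#6 t=15ms outcome=S: state=CLOSED
  event#7 t=19ms outcome=S: state=CLOSED
  event#8 t=20ms outcome=F: state=CLOSED
  event#9 t=23ms outcome=F: state=OPEN
  event#10 t=26ms outcome=S: state=OPEN
  event#11 t=27ms outcome=S: state=OPEN
  event#12 t=30ms outcome=F: state=OPEN
  event#13 t=33ms outcome=S: state=OPEN
  event#14 t=34ms outcome=F: state=OPEN
  event#15 t=35ms outcome=S: state=OPEN
  event#16 t=37ms outcome=F: state=OPEN
  event#17 t=41ms outcome=S: state=OPEN
  event#18 t=43ms outcome=S: state=OPEN

Answer: CCOOOCCCOOOOOOOOOO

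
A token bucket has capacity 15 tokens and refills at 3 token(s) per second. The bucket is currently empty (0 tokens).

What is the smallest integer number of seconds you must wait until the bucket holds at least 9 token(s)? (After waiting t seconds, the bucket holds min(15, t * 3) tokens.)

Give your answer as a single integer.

Answer: 3

Derivation:
Need t * 3 >= 9, so t >= 9/3.
Smallest integer t = ceil(9/3) = 3.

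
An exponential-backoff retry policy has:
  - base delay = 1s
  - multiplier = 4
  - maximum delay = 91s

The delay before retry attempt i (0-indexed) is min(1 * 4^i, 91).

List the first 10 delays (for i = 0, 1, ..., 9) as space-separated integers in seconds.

Computing each delay:
  i=0: min(1*4^0, 91) = 1
  i=1: min(1*4^1, 91) = 4
  i=2: min(1*4^2, 91) = 16
  i=3: min(1*4^3, 91) = 64
  i=4: min(1*4^4, 91) = 91
  i=5: min(1*4^5, 91) = 91
  i=6: min(1*4^6, 91) = 91
  i=7: min(1*4^7, 91) = 91
  i=8: min(1*4^8, 91) = 91
  i=9: min(1*4^9, 91) = 91

Answer: 1 4 16 64 91 91 91 91 91 91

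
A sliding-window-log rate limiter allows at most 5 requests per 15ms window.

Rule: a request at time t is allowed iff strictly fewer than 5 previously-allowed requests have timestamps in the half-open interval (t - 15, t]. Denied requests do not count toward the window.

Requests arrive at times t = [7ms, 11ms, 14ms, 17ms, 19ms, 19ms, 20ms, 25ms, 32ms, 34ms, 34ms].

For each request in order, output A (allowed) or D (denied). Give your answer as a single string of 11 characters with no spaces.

Tracking allowed requests in the window:
  req#1 t=7ms: ALLOW
  req#2 t=11ms: ALLOW
  req#3 t=14ms: ALLOW
  req#4 t=17ms: ALLOW
  req#5 t=19ms: ALLOW
  req#6 t=19ms: DENY
  req#7 t=20ms: DENY
  req#8 t=25ms: ALLOW
  req#9 t=32ms: ALLOW
  req#10 t=34ms: ALLOW
  req#11 t=34ms: ALLOW

Answer: AAAAADDAAAA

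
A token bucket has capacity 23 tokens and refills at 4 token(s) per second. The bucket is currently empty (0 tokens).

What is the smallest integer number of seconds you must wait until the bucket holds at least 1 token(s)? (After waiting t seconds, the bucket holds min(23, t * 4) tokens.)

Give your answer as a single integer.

Need t * 4 >= 1, so t >= 1/4.
Smallest integer t = ceil(1/4) = 1.

Answer: 1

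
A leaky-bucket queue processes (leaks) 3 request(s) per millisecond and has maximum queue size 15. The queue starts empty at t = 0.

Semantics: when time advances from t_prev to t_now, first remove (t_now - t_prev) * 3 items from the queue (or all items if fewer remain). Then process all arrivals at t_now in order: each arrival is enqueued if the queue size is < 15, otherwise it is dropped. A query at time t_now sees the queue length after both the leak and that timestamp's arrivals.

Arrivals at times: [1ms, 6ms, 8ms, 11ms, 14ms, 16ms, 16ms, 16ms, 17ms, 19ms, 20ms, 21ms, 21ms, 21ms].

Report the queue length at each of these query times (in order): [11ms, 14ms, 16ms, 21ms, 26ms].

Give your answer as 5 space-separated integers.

Answer: 1 1 3 3 0

Derivation:
Queue lengths at query times:
  query t=11ms: backlog = 1
  query t=14ms: backlog = 1
  query t=16ms: backlog = 3
  query t=21ms: backlog = 3
  query t=26ms: backlog = 0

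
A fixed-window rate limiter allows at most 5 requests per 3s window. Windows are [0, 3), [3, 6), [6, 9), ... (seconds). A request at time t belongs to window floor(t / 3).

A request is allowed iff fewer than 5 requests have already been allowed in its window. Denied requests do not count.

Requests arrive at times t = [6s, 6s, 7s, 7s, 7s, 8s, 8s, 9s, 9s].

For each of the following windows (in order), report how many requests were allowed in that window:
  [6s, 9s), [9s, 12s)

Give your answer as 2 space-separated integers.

Answer: 5 2

Derivation:
Processing requests:
  req#1 t=6s (window 2): ALLOW
  req#2 t=6s (window 2): ALLOW
  req#3 t=7s (window 2): ALLOW
  req#4 t=7s (window 2): ALLOW
  req#5 t=7s (window 2): ALLOW
  req#6 t=8s (window 2): DENY
  req#7 t=8s (window 2): DENY
  req#8 t=9s (window 3): ALLOW
  req#9 t=9s (window 3): ALLOW

Allowed counts by window: 5 2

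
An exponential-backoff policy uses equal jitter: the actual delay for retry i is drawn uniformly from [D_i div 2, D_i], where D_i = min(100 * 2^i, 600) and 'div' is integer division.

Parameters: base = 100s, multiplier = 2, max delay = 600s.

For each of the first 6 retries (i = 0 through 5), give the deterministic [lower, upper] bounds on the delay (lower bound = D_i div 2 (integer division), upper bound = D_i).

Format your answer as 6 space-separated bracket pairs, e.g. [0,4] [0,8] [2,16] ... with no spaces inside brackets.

Answer: [50,100] [100,200] [200,400] [300,600] [300,600] [300,600]

Derivation:
Computing bounds per retry:
  i=0: D_i=min(100*2^0,600)=100, bounds=[50,100]
  i=1: D_i=min(100*2^1,600)=200, bounds=[100,200]
  i=2: D_i=min(100*2^2,600)=400, bounds=[200,400]
  i=3: D_i=min(100*2^3,600)=600, bounds=[300,600]
  i=4: D_i=min(100*2^4,600)=600, bounds=[300,600]
  i=5: D_i=min(100*2^5,600)=600, bounds=[300,600]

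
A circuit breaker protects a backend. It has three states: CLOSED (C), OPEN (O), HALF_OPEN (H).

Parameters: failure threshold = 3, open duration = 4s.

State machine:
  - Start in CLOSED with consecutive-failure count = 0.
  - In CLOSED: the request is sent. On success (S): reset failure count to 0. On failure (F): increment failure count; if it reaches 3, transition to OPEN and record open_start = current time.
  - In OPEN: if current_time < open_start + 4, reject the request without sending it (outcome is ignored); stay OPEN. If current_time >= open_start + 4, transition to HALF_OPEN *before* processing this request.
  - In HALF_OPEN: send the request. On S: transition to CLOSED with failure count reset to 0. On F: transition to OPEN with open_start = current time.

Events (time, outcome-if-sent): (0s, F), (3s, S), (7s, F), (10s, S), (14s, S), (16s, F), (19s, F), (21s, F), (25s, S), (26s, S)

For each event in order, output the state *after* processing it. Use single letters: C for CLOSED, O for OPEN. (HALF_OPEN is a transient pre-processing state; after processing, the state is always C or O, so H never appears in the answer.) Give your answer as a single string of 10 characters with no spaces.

State after each event:
  event#1 t=0s outcome=F: state=CLOSED
  event#2 t=3s outcome=S: state=CLOSED
  event#3 t=7s outcome=F: state=CLOSED
  event#4 t=10s outcome=S: state=CLOSED
  event#5 t=14s outcome=S: state=CLOSED
  event#6 t=16s outcome=F: state=CLOSED
  event#7 t=19s outcome=F: state=CLOSED
  event#8 t=21s outcome=F: state=OPEN
  event#9 t=25s outcome=S: state=CLOSED
  event#10 t=26s outcome=S: state=CLOSED

Answer: CCCCCCCOCC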